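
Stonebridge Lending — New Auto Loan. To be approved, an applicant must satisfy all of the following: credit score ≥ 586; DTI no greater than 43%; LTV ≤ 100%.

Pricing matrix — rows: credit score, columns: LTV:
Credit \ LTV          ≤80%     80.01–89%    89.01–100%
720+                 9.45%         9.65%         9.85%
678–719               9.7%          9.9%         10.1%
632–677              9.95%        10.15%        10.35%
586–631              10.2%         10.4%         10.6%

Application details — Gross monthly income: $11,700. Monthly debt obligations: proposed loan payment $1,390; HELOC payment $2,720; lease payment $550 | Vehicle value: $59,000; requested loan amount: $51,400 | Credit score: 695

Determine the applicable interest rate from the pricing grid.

9.9%

Credit score 695 ≥ 586; Total monthly debts = (1,390 + 2,720 + 550) = 4,660. DTI = 4,660/11,700 = 39.8% ≤ 43%
LTV: 51,400 ÷ 59,000 = 87.1%, within 100% cap
Credit 695 → row 678–719; LTV 87.1% → column 80.01–89%. Grid cell → 9.9%.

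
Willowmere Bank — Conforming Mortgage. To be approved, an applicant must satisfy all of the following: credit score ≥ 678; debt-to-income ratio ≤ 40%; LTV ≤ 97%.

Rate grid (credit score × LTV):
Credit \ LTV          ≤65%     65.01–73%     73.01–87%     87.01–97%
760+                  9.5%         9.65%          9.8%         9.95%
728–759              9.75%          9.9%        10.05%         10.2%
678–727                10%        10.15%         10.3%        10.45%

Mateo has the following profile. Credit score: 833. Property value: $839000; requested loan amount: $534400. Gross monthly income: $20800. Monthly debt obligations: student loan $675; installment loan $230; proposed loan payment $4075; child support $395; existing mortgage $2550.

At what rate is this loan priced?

9.5%

Credit score 833 ≥ 678; Total monthly debts = (675 + 230 + 4,075 + 395 + 2,550) = 7,925. DTI: 7,925 ÷ 20,800 = 38.1%, within the 40% cap
LTV = 534,400/839,000 = 63.7% ≤ 97%
Score 833 is in the 760+ band; LTV 63.7% is in the ≤65% band → 9.5%.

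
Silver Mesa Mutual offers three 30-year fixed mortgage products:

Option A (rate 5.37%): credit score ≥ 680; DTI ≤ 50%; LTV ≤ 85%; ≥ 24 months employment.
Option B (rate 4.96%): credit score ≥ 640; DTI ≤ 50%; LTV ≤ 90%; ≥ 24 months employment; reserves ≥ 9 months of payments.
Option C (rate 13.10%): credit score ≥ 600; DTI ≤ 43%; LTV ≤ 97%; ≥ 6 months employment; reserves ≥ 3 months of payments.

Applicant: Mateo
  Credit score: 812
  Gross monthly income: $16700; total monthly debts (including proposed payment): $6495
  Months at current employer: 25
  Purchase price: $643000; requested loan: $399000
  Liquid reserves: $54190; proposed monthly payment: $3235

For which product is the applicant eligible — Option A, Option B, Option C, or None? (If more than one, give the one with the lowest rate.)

DTI = 6,495/16,700 = 38.9%.
LTV = 399,000/643,000 = 62.1%.
Reserves = 54,190/3,235 = 16.8 months.
Option A: score 812 ≥ 680; DTI 38.9% ≤ 50%; LTV 62.1% ≤ 85%; employment 25 ≥ 24 mo → qualifies.
Option B: score 812 ≥ 640; DTI 38.9% ≤ 50%; LTV 62.1% ≤ 90%; employment 25 ≥ 24 mo; reserves 16.8 ≥ 9 mo → qualifies.
Option C: score 812 ≥ 600; DTI 38.9% ≤ 43%; LTV 62.1% ≤ 97%; employment 25 ≥ 6 mo; reserves 16.8 ≥ 3 mo → qualifies.
Qualifying: Option A, Option B, Option C. Lowest rate is 4.96% → Option B.

Option B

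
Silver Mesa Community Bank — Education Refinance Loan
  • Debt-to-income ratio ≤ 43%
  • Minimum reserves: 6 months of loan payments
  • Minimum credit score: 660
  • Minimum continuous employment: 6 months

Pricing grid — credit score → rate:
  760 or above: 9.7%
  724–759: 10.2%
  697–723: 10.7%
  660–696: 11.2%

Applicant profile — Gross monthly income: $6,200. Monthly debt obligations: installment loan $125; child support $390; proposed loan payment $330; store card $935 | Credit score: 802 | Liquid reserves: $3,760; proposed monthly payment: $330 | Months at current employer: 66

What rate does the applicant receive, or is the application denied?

Approved at 9.7%

Credit score 802 ≥ 660 (meets minimum)
Total monthly debts = (125 + 390 + 330 + 935) = 1,780. DTI: 1,780 ÷ 6,200 = 28.7%, within the 43% cap
Employment 66 ≥ 6 months
Reserves: 3,760 ÷ 330 = 11.4 months (meets 6-month minimum)
All requirements met. Score 802 falls in the 760 or above tier → 9.7%.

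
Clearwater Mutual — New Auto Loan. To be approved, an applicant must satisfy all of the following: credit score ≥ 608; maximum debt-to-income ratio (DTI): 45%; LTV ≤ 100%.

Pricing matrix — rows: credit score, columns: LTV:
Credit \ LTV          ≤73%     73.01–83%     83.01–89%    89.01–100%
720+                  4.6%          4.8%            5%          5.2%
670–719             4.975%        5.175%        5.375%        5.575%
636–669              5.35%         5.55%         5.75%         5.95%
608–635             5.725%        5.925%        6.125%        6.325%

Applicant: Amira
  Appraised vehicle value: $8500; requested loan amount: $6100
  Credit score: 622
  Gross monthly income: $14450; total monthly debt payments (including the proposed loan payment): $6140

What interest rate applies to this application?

5.725%

Credit score 622 ≥ 608; Debt-to-income = 6,140/14,450 = 42.5% — meets 45% limit
LTV: 6,100 ÷ 8,500 = 71.8%, within 100% cap
Score 622 is in the 608–635 band; LTV 71.8% is in the ≤73% band → 5.725%.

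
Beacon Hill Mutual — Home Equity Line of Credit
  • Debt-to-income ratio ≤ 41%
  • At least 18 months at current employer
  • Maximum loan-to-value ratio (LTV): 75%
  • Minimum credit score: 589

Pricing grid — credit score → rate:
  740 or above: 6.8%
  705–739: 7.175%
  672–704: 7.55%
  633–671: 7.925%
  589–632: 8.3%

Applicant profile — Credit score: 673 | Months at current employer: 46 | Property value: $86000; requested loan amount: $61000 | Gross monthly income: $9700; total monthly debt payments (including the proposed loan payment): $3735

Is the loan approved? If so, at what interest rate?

Credit score 673 ≥ 589 (meets minimum)
Debt-to-income = 3,735/9,700 = 38.5% — meets 41% limit
Employment 46 ≥ 18 months
LTV = 61,000/86,000 = 70.9% ≤ 75%
All requirements met. Score 673 falls in the 672–704 tier → 7.55%.

Approved at 7.55%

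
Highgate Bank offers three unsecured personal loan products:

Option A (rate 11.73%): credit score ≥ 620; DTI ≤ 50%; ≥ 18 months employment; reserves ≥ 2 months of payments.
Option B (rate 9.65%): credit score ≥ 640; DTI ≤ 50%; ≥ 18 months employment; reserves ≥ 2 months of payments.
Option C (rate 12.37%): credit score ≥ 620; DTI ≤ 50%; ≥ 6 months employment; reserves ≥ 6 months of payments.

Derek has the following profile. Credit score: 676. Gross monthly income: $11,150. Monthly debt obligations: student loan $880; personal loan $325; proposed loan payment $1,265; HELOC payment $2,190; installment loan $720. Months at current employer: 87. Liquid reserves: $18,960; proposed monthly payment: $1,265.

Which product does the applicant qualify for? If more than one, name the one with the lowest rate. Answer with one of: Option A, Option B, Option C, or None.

Option B

Total debts = (880 + 325 + 1,265 + 2,190 + 720) = 5,380; DTI = 5,380/11,150 = 48.3%.
Reserves = 18,960/1,265 = 15.0 months.
Option A: score 676 ≥ 620; DTI 48.3% ≤ 50%; employment 87 ≥ 18 mo; reserves 15.0 ≥ 2 mo → qualifies.
Option B: score 676 ≥ 640; DTI 48.3% ≤ 50%; employment 87 ≥ 18 mo; reserves 15.0 ≥ 2 mo → qualifies.
Option C: score 676 ≥ 620; DTI 48.3% ≤ 50%; employment 87 ≥ 6 mo; reserves 15.0 ≥ 6 mo → qualifies.
Qualifying: Option A, Option B, Option C. Lowest rate is 9.65% → Option B.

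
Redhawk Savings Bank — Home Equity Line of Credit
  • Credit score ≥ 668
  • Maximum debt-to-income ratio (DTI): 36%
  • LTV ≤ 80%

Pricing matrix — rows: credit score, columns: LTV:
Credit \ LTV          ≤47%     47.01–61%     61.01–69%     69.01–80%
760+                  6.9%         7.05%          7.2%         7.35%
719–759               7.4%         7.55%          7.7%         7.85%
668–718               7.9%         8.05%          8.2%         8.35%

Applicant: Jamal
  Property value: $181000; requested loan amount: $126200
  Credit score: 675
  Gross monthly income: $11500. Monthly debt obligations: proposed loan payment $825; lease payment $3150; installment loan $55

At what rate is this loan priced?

8.35%

Credit score 675 ≥ 668; Total monthly debts = (825 + 3,150 + 55) = 4,030. DTI: 4,030 ÷ 11,500 = 35%, within the 36% cap
Loan-to-value = 126,200/181,000 = 69.7% — pass (80% max)
Score 675 is in the 668–718 band; LTV 69.7% is in the 69.01–80% band → 8.35%.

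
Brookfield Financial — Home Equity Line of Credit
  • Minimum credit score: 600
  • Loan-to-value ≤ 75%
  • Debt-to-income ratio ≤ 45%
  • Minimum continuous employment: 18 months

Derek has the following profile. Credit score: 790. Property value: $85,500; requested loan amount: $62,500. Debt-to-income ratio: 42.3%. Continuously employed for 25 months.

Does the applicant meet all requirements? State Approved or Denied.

Credit score 790 ≥ 600 (meets)
Loan-to-value = 62,500/85,500 = 73.1% — pass (75% max)
Debt-to-income 42.3% vs 45% cap — pass
Employment 25 ≥ 18 months
All criteria satisfied.

Approved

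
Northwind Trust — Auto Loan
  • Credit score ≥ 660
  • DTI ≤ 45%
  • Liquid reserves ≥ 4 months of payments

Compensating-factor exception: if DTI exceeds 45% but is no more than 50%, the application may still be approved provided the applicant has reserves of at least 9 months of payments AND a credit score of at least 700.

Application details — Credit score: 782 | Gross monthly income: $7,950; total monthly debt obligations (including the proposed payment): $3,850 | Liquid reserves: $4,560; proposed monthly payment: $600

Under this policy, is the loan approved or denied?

Credit score 782 ≥ 660 (meets base)
DTI = 3,850/7,950 = 48.4% > 45% — standard DTI limit exceeded.
Reserves = 4,560/600 = 7.6 months ≥ 4
48.4% falls in the override range (45%–50%), so the compensating-factor test applies.
Reserves 7.6 < 9 months; credit score 782 ≥ 700.
Override conditions not both satisfied; exception does not apply.

Denied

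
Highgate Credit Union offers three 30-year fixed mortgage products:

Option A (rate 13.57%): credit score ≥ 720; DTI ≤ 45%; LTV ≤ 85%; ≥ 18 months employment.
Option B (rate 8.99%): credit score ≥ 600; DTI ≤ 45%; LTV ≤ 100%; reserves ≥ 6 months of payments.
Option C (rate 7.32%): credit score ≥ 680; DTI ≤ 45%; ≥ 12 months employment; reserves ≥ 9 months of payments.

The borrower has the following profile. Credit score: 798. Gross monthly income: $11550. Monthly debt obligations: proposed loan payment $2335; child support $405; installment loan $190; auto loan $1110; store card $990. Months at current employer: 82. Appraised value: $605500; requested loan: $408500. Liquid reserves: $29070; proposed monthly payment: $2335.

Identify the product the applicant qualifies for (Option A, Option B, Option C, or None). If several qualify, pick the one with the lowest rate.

Total debts = (2,335 + 405 + 190 + 1,110 + 990) = 5,030; DTI = 5,030/11,550 = 43.5%.
LTV = 408,500/605,500 = 67.5%.
Reserves = 29,070/2,335 = 12.4 months.
Option A: score 798 ≥ 720; DTI 43.5% ≤ 45%; LTV 67.5% ≤ 85%; employment 82 ≥ 18 mo → qualifies.
Option B: score 798 ≥ 600; DTI 43.5% ≤ 45%; LTV 67.5% ≤ 100%; reserves 12.4 ≥ 6 mo → qualifies.
Option C: score 798 ≥ 680; DTI 43.5% ≤ 45%; employment 82 ≥ 12 mo; reserves 12.4 ≥ 9 mo → qualifies.
Qualifying: Option A, Option B, Option C. Lowest rate is 7.32% → Option C.

Option C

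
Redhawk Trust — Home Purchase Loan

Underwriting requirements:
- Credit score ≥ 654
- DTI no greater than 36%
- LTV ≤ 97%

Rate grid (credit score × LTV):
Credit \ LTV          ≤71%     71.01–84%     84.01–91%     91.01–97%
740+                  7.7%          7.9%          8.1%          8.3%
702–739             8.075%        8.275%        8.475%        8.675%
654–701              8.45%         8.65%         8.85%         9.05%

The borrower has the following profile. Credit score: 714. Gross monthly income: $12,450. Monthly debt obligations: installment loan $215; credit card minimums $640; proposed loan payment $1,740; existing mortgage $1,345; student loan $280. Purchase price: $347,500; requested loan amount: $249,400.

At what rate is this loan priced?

8.275%

Credit score 714 ≥ 654; Total monthly debts = (215 + 640 + 1,740 + 1,345 + 280) = 4,220. DTI: 4,220 ÷ 12,450 = 33.9%, within the 36% cap
LTV = 249,400/347,500 = 71.8% ≤ 97%
Row: 714 falls in 702–739. Column: 71.8% falls in 71.01–84%. Rate = 8.275%.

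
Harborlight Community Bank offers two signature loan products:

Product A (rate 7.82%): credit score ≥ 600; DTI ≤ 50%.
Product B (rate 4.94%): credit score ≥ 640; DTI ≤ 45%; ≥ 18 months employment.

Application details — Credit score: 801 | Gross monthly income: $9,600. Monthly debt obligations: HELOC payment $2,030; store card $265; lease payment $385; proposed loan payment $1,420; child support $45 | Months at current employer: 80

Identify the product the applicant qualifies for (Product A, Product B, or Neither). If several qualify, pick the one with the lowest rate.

Total debts = (2,030 + 265 + 385 + 1,420 + 45) = 4,145; DTI = 4,145/9,600 = 43.2%.
Product A: score 801 ≥ 600; DTI 43.2% ≤ 50% → qualifies.
Product B: score 801 ≥ 640; DTI 43.2% ≤ 45%; employment 80 ≥ 18 mo → qualifies.
Qualifying: Product A, Product B. Lowest rate is 4.94% → Product B.

Product B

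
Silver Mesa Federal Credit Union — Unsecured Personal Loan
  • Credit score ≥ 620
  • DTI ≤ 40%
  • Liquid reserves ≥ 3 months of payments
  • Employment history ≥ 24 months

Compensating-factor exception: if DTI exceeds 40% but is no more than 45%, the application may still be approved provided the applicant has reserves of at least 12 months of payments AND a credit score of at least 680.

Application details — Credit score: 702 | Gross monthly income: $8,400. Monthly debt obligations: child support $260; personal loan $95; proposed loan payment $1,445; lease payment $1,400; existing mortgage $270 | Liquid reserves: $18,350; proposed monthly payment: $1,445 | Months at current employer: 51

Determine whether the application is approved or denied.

Credit score 702 ≥ 620 (meets base)
Total debts = (260 + 95 + 1,445 + 1,400 + 270) = 3,470. DTI = 3,470/8,400 = 41.3% > 40% — standard DTI limit exceeded.
Reserves: 18,350 ÷ 1,445 = 12.7 months (meets 3-month minimum)
Employment 51 ≥ 24 months
41.3% falls in the override range (40%–45%), so the compensating-factor test applies.
Override check — reserves: 12.7 mo (ok); score: 702 (ok).
Both override conditions satisfied; DTI exception granted.

Approved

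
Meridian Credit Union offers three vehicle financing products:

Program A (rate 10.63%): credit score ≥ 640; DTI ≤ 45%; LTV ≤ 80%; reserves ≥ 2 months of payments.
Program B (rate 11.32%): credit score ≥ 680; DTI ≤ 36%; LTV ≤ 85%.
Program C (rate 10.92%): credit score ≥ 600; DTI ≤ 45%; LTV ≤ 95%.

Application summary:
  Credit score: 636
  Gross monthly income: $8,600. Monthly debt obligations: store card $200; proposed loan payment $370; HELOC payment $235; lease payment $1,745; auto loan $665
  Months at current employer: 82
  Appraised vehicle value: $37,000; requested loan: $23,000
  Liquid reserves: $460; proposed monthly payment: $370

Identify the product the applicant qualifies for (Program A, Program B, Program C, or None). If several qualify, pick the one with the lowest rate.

Total debts = (200 + 370 + 235 + 1,745 + 665) = 3,215; DTI = 3,215/8,600 = 37.4%.
LTV = 23,000/37,000 = 62.2%.
Reserves = 460/370 = 1.2 months.
Program A: score 636 < 640; DTI 37.4% ≤ 45%; LTV 62.2% ≤ 80%; reserves 1.2 < 2 mo → does not qualify.
Program B: score 636 < 680; DTI 37.4% > 36%; LTV 62.2% ≤ 85% → does not qualify.
Program C: score 636 ≥ 600; DTI 37.4% ≤ 45%; LTV 62.2% ≤ 95% → qualifies.

Program C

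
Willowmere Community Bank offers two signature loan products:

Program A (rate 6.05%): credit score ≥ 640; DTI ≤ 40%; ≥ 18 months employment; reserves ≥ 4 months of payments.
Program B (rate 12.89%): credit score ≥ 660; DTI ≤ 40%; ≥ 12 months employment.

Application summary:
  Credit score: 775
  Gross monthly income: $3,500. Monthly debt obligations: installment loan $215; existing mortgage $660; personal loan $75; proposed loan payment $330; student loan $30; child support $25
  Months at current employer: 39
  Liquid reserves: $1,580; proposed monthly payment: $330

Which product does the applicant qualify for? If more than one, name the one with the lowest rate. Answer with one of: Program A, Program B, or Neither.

Program A

Total debts = (215 + 660 + 75 + 330 + 30 + 25) = 1,335; DTI = 1,335/3,500 = 38.1%.
Reserves = 1,580/330 = 4.8 months.
Program A: score 775 ≥ 640; DTI 38.1% ≤ 40%; employment 39 ≥ 18 mo; reserves 4.8 ≥ 4 mo → qualifies.
Program B: score 775 ≥ 660; DTI 38.1% ≤ 40%; employment 39 ≥ 12 mo → qualifies.
Qualifying: Program A, Program B. Lowest rate is 6.05% → Program A.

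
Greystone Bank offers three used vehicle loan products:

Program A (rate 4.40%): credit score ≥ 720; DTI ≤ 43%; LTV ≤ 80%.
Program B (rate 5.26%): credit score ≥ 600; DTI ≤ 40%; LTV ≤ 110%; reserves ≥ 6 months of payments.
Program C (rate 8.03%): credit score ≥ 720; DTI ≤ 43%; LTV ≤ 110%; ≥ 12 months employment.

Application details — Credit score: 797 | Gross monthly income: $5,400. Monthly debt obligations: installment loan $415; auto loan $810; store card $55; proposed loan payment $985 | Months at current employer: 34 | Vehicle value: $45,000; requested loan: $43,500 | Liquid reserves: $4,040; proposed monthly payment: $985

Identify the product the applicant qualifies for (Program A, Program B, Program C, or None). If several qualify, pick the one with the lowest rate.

Program C

Total debts = (415 + 810 + 55 + 985) = 2,265; DTI = 2,265/5,400 = 41.9%.
LTV = 43,500/45,000 = 96.7%.
Reserves = 4,040/985 = 4.1 months.
Program A: score 797 ≥ 720; DTI 41.9% ≤ 43%; LTV 96.7% > 80% → does not qualify.
Program B: score 797 ≥ 600; DTI 41.9% > 40%; LTV 96.7% ≤ 110%; reserves 4.1 < 6 mo → does not qualify.
Program C: score 797 ≥ 720; DTI 41.9% ≤ 43%; LTV 96.7% ≤ 110%; employment 34 ≥ 12 mo → qualifies.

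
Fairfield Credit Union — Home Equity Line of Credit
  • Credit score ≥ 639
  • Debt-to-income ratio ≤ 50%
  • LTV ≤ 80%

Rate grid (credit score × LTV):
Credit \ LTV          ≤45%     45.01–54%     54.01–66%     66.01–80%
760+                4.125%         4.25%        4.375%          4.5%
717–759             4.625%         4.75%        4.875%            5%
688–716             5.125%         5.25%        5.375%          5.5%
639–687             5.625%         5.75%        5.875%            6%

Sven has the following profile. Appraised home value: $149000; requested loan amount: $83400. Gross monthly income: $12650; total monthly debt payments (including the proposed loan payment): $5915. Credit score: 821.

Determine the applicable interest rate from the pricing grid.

4.375%

Credit score 821 ≥ 639; DTI: 5,915 ÷ 12,650 = 46.8%, within the 50% cap
LTV = 83,400/149,000 = 56% ≤ 80%
Score 821 is in the 760+ band; LTV 56% is in the 54.01–66% band → 4.375%.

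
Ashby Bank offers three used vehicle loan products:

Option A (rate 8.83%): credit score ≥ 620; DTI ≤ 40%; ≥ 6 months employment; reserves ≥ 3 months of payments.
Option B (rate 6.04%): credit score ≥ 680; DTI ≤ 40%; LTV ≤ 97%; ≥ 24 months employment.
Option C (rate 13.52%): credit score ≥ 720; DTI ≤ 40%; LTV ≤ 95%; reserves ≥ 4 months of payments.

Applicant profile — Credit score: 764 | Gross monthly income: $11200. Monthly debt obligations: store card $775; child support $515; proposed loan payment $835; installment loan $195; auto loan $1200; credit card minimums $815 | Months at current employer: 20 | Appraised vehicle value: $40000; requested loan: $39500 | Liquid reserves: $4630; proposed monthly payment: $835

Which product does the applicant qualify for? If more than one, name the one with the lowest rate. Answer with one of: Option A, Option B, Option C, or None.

Total debts = (775 + 515 + 835 + 195 + 1,200 + 815) = 4,335; DTI = 4,335/11,200 = 38.7%.
LTV = 39,500/40,000 = 98.8%.
Reserves = 4,630/835 = 5.5 months.
Option A: score 764 ≥ 620; DTI 38.7% ≤ 40%; employment 20 ≥ 6 mo; reserves 5.5 ≥ 3 mo → qualifies.
Option B: score 764 ≥ 680; DTI 38.7% ≤ 40%; LTV 98.8% > 97%; employment 20 < 24 mo → does not qualify.
Option C: score 764 ≥ 720; DTI 38.7% ≤ 40%; LTV 98.8% > 95%; reserves 5.5 ≥ 4 mo → does not qualify.

Option A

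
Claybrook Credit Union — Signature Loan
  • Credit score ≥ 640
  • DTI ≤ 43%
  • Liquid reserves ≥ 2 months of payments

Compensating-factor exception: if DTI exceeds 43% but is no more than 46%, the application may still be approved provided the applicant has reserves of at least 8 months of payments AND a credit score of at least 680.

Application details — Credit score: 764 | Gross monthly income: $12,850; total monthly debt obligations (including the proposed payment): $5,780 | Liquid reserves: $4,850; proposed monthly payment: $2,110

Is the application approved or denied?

Credit score 764 ≥ 640 (meets base)
DTI: 5,780 ÷ 12,850 = 45%, over the 43% base limit.
Reserves: 4,850 ÷ 2,110 = 2.3 months (meets 2-month minimum)
DTI 45% is within the 43%–46% exception band; checking compensating factors.
Reserves 2.3 < 8 months; credit score 764 ≥ 680.
Override conditions not both satisfied; exception does not apply.

Denied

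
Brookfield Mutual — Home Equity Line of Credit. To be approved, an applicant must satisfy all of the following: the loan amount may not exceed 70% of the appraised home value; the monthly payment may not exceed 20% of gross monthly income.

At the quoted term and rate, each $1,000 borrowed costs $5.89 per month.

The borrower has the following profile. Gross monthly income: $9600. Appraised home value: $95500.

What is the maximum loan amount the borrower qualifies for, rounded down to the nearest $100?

Payment cap: 20% × $9,600 = $1,920/month.
At $5.89 per $1,000, that supports 1,920/5.89 × 1,000 ≈ $325,976 → $325,900.
LTV cap: 70% × $95,500 = $66,850 → $66,800.
Binding constraint: loan-to-value.

$66,800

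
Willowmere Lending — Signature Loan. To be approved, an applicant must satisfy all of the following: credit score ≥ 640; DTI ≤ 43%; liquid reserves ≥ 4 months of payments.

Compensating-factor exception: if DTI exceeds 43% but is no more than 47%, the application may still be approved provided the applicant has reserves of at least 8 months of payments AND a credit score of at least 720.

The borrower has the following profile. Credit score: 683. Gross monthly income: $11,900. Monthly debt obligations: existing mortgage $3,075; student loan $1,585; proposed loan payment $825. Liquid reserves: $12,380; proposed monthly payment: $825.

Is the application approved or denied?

Credit score 683 ≥ 640 (meets base)
Total debts = (3,075 + 1,585 + 825) = 5,485. DTI: 5,485 ÷ 11,900 = 46.1%, over the 43% base limit.
Reserves = 12,380/825 = 15.0 months ≥ 4
46.1% falls in the override range (43%–47%), so the compensating-factor test applies.
Override check — reserves: 15.0 mo (ok); score: 683 (below 720).
Compensating-factor requirement not fully met.

Denied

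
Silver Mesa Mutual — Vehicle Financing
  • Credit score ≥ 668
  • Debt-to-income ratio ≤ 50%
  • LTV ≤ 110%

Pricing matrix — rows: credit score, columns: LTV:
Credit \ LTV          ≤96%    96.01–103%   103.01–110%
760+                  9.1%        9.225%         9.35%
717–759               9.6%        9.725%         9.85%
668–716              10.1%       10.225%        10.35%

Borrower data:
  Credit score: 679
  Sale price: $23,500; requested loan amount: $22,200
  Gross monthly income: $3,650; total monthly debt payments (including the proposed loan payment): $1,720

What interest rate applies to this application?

10.1%

Credit score 679 ≥ 668; Debt-to-income = 1,720/3,650 = 47.1% — meets 50% limit
LTV: 22,200 ÷ 23,500 = 94.5%, within 110% cap
Row: 679 falls in 668–716. Column: 94.5% falls in ≤96%. Rate = 10.1%.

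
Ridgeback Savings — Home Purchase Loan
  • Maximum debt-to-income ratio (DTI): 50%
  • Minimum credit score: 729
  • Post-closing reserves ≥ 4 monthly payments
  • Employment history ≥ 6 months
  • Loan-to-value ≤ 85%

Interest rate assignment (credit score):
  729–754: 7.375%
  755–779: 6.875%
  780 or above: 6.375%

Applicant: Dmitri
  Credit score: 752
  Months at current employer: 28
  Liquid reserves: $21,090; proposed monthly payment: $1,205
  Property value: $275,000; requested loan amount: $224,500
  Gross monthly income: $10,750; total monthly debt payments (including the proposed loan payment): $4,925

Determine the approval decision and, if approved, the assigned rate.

Approved at 7.375%

Credit score 752 ≥ 729 (meets minimum)
Reserves = 21,090/1,205 = 17.5 months ≥ 4
Debt-to-income = 4,925/10,750 = 45.8% — meets 50% limit
Employment 28 ≥ 6 months
LTV: 224,500 ÷ 275,000 = 81.6%, within 85% cap
All requirements met. Score 752 falls in the 729–754 tier → 7.375%.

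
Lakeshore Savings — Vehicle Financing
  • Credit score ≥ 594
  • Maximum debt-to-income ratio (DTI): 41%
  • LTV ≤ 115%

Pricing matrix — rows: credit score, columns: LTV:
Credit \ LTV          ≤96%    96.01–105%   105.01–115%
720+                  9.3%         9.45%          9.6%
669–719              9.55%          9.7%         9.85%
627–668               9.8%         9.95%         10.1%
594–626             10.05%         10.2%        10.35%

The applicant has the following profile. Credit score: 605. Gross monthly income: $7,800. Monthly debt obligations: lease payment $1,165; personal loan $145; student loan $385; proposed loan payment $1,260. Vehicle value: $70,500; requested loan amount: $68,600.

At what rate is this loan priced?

Credit score 605 ≥ 594; Total monthly debts = (1,165 + 145 + 385 + 1,260) = 2,955. DTI: 2,955 ÷ 7,800 = 37.9%, within the 41% cap
LTV = 68,600/70,500 = 97.3% ≤ 115%
Score 605 is in the 594–626 band; LTV 97.3% is in the 96.01–105% band → 10.2%.

10.2%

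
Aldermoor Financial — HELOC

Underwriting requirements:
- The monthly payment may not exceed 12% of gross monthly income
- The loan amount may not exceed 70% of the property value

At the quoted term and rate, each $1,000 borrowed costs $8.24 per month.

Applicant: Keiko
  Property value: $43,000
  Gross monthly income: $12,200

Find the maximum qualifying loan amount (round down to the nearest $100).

$30,100

Payment cap: 12% × $12,200 = $1,464/month.
At $8.24 per $1,000, that supports 1,464/8.24 × 1,000 ≈ $177,669 → $177,600.
LTV cap: 70% × $43,000 = $30,100 → $30,100.
Binding constraint: loan-to-value.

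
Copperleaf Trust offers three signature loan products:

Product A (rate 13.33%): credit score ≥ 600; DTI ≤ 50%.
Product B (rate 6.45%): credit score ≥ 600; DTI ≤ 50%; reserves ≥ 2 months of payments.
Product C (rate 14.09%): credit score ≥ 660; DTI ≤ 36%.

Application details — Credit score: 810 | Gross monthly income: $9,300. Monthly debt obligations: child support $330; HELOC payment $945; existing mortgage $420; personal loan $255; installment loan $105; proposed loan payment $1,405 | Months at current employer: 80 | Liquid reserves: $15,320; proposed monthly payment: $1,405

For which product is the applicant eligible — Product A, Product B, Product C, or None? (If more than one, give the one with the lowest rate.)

Total debts = (330 + 945 + 420 + 255 + 105 + 1,405) = 3,460; DTI = 3,460/9,300 = 37.2%.
Reserves = 15,320/1,405 = 10.9 months.
Product A: score 810 ≥ 600; DTI 37.2% ≤ 50% → qualifies.
Product B: score 810 ≥ 600; DTI 37.2% ≤ 50%; reserves 10.9 ≥ 2 mo → qualifies.
Product C: score 810 ≥ 660; DTI 37.2% > 36% → does not qualify.
Qualifying: Product A, Product B. Lowest rate is 6.45% → Product B.

Product B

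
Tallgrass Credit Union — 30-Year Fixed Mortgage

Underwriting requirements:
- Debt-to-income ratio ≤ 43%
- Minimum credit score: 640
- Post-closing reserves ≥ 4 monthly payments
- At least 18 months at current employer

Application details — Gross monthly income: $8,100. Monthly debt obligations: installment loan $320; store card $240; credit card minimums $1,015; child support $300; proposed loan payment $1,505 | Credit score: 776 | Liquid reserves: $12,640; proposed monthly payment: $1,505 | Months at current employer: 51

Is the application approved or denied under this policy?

Total monthly debts = (320 + 240 + 1,015 + 300 + 1,505) = 3,380. Debt-to-income = 3,380/8,100 = 41.7% — meets 43% limit
Credit score 776 ≥ 640 (meets)
Reserves = 12,640/1,505 = 8.4 months ≥ 4
Employment 51 ≥ 18 months
All criteria satisfied.

Approved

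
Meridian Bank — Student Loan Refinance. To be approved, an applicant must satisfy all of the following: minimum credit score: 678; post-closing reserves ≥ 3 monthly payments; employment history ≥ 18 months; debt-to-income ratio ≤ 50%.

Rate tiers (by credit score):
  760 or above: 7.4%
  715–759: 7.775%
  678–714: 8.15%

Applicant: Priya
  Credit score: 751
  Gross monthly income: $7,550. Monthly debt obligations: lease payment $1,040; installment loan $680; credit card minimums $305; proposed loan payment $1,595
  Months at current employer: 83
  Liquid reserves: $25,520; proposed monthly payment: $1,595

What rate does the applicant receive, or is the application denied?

Approved at 7.775%

Credit score 751 ≥ 678 (meets minimum)
Total monthly debts = (1,040 + 680 + 305 + 1,595) = 3,620. DTI: 3,620 ÷ 7,550 = 47.9%, within the 50% cap
Reserves: 25,520 ÷ 1,595 = 16.0 months (meets 3-month minimum)
Employment 83 ≥ 18 months
All requirements met. Score 751 falls in the 715–759 tier → 7.775%.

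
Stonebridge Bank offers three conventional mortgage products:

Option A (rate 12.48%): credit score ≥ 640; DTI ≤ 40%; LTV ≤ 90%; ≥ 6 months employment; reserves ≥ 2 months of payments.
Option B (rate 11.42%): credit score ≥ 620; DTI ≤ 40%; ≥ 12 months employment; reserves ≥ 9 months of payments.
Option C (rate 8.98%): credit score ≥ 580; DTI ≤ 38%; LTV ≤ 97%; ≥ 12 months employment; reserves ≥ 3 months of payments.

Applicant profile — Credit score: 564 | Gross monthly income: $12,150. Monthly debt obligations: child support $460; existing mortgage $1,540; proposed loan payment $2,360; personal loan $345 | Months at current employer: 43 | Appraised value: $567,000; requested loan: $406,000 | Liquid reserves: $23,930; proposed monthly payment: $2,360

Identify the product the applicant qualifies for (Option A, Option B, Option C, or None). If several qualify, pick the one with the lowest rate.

None

Total debts = (460 + 1,540 + 2,360 + 345) = 4,705; DTI = 4,705/12,150 = 38.7%.
LTV = 406,000/567,000 = 71.6%.
Reserves = 23,930/2,360 = 10.1 months.
Option A: score 564 < 640; DTI 38.7% ≤ 40%; LTV 71.6% ≤ 90%; employment 43 ≥ 6 mo; reserves 10.1 ≥ 2 mo → does not qualify.
Option B: score 564 < 620; DTI 38.7% ≤ 40%; employment 43 ≥ 12 mo; reserves 10.1 ≥ 9 mo → does not qualify.
Option C: score 564 < 580; DTI 38.7% > 38%; LTV 71.6% ≤ 97%; employment 43 ≥ 12 mo; reserves 10.1 ≥ 3 mo → does not qualify.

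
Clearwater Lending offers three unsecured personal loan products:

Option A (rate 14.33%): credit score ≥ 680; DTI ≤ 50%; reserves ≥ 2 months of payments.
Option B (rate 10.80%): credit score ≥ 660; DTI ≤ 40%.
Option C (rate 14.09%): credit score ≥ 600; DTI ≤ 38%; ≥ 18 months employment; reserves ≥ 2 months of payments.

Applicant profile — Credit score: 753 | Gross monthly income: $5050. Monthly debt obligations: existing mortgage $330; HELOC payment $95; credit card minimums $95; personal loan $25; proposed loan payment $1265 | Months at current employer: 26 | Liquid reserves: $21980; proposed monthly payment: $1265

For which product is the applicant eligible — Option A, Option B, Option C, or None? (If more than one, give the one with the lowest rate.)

Total debts = (330 + 95 + 95 + 25 + 1,265) = 1,810; DTI = 1,810/5,050 = 35.8%.
Reserves = 21,980/1,265 = 17.4 months.
Option A: score 753 ≥ 680; DTI 35.8% ≤ 50%; reserves 17.4 ≥ 2 mo → qualifies.
Option B: score 753 ≥ 660; DTI 35.8% ≤ 40% → qualifies.
Option C: score 753 ≥ 600; DTI 35.8% ≤ 38%; employment 26 ≥ 18 mo; reserves 17.4 ≥ 2 mo → qualifies.
Qualifying: Option A, Option B, Option C. Lowest rate is 10.80% → Option B.

Option B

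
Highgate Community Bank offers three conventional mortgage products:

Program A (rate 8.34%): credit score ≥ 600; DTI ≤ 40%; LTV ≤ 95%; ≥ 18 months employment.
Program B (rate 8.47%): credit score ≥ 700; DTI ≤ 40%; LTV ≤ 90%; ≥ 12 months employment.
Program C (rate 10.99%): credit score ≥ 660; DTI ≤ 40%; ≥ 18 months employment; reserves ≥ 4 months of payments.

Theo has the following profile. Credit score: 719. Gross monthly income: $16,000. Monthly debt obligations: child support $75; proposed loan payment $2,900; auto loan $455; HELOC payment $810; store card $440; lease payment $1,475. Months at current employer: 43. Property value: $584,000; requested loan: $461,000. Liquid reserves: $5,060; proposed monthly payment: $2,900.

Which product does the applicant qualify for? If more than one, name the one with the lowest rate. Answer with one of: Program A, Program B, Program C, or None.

Program A

Total debts = (75 + 2,900 + 455 + 810 + 440 + 1,475) = 6,155; DTI = 6,155/16,000 = 38.5%.
LTV = 461,000/584,000 = 78.9%.
Reserves = 5,060/2,900 = 1.7 months.
Program A: score 719 ≥ 600; DTI 38.5% ≤ 40%; LTV 78.9% ≤ 95%; employment 43 ≥ 18 mo → qualifies.
Program B: score 719 ≥ 700; DTI 38.5% ≤ 40%; LTV 78.9% ≤ 90%; employment 43 ≥ 12 mo → qualifies.
Program C: score 719 ≥ 660; DTI 38.5% ≤ 40%; employment 43 ≥ 18 mo; reserves 1.7 < 4 mo → does not qualify.
Qualifying: Program A, Program B. Lowest rate is 8.34% → Program A.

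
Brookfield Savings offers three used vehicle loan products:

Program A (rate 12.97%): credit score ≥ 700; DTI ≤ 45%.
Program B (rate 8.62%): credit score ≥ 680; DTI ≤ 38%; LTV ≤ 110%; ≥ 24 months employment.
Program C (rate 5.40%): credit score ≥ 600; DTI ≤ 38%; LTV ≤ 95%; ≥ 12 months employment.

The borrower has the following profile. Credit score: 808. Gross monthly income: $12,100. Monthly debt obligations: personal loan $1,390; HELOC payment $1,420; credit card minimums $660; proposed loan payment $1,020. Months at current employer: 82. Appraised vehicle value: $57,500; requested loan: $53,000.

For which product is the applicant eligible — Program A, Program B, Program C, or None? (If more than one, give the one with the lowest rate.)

Program C

Total debts = (1,390 + 1,420 + 660 + 1,020) = 4,490; DTI = 4,490/12,100 = 37.1%.
LTV = 53,000/57,500 = 92.2%.
Program A: score 808 ≥ 700; DTI 37.1% ≤ 45% → qualifies.
Program B: score 808 ≥ 680; DTI 37.1% ≤ 38%; LTV 92.2% ≤ 110%; employment 82 ≥ 24 mo → qualifies.
Program C: score 808 ≥ 600; DTI 37.1% ≤ 38%; LTV 92.2% ≤ 95%; employment 82 ≥ 12 mo → qualifies.
Qualifying: Program A, Program B, Program C. Lowest rate is 5.40% → Program C.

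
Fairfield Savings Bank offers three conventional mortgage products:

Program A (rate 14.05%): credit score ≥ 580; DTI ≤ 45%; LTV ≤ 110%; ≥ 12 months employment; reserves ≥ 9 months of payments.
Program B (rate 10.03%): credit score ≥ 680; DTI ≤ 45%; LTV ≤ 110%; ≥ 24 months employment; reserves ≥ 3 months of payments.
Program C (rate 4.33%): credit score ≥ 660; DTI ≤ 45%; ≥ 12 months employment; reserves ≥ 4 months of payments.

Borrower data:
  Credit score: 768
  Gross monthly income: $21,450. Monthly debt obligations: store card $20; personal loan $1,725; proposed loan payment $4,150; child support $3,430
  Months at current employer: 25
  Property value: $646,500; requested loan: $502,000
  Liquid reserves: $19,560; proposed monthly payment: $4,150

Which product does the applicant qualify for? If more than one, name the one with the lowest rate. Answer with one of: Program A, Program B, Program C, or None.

Program C

Total debts = (20 + 1,725 + 4,150 + 3,430) = 9,325; DTI = 9,325/21,450 = 43.5%.
LTV = 502,000/646,500 = 77.6%.
Reserves = 19,560/4,150 = 4.7 months.
Program A: score 768 ≥ 580; DTI 43.5% ≤ 45%; LTV 77.6% ≤ 110%; employment 25 ≥ 12 mo; reserves 4.7 < 9 mo → does not qualify.
Program B: score 768 ≥ 680; DTI 43.5% ≤ 45%; LTV 77.6% ≤ 110%; employment 25 ≥ 24 mo; reserves 4.7 ≥ 3 mo → qualifies.
Program C: score 768 ≥ 660; DTI 43.5% ≤ 45%; employment 25 ≥ 12 mo; reserves 4.7 ≥ 4 mo → qualifies.
Qualifying: Program B, Program C. Lowest rate is 4.33% → Program C.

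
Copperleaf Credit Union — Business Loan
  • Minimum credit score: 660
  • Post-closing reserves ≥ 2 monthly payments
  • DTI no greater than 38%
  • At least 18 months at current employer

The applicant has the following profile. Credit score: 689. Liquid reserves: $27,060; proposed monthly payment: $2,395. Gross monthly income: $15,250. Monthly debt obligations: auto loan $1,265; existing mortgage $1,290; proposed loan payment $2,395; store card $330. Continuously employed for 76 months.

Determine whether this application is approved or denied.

Credit score 689 ≥ 660 (meets)
Reserves = 27,060/2,395 = 11.3 months ≥ 2
Total monthly debts = (1,265 + 1,290 + 2,395 + 330) = 5,280. DTI = 5,280/15,250 = 34.6% ≤ 38%
Employment 76 ≥ 18 months
All criteria satisfied.

Approved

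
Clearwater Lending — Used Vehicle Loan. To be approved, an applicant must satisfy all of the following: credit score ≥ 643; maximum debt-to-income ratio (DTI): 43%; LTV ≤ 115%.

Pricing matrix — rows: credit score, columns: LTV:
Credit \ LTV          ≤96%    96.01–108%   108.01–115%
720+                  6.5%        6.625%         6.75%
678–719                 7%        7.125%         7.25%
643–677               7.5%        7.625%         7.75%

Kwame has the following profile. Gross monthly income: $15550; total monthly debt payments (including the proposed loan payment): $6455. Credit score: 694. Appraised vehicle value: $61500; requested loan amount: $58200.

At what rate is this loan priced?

7%

Credit score 694 ≥ 643; DTI: 6,455 ÷ 15,550 = 41.5%, within the 43% cap
LTV = 58,200/61,500 = 94.6% ≤ 115%
Score 694 is in the 678–719 band; LTV 94.6% is in the ≤96% band → 7%.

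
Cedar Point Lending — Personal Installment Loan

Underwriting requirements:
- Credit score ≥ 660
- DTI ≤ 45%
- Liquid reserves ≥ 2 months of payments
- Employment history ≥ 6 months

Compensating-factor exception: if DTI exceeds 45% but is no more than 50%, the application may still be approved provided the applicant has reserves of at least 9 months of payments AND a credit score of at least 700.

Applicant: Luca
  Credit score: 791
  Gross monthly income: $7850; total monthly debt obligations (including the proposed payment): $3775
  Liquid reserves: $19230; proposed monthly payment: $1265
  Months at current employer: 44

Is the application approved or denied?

Credit score 791 ≥ 660 (meets base)
DTI: 3,775 ÷ 7,850 = 48.1%, over the 45% base limit.
Reserves: 19,230 ÷ 1,265 = 15.2 months (meets 2-month minimum)
Employment 44 ≥ 6 months
DTI 48.1% is within the 45%–50% exception band; checking compensating factors.
Override check — reserves: 15.2 mo (ok); score: 791 (ok).
Both override conditions satisfied; DTI exception granted.

Approved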